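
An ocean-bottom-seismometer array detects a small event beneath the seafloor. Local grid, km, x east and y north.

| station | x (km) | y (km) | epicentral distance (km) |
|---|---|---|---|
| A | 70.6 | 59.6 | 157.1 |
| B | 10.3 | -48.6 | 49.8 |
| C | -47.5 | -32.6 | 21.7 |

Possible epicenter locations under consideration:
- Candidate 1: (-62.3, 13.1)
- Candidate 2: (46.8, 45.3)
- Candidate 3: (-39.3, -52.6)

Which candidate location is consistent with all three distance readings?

Candidate 3

For each candidate, compare |candidate − station| to the reported distance:
Candidate 1: residuals A 16.3, B 45.5, C 26.3 → max 45.5 km
Candidate 2: residuals A 129.3, B 50.9, C 100.6 → max 129.3 km
Candidate 3: residuals A 0.0, B 0.0, C 0.1 → max 0.1 km
Only Candidate 3 has all residuals ≈ 0.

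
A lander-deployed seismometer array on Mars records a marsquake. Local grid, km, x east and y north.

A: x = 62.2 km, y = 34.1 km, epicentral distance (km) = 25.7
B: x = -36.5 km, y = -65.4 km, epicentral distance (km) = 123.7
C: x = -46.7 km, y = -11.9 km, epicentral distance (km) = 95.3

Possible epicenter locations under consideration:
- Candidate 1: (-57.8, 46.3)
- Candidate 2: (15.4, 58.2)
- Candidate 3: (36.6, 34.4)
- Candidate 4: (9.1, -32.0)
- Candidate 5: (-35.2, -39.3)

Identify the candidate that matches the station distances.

Candidate 3

For each candidate, compare |candidate − station| to the reported distance:
Candidate 1: residuals A 94.9, B 10.0, C 36.1 → max 94.9 km
Candidate 2: residuals A 26.9, B 10.4, C 1.6 → max 26.9 km
Candidate 3: residuals A 0.1, B 0.0, C 0.0 → max 0.1 km
Candidate 4: residuals A 59.1, B 67.2, C 36.0 → max 67.2 km
Candidate 5: residuals A 96.3, B 97.6, C 65.6 → max 97.6 km
Only Candidate 3 has all residuals ≈ 0.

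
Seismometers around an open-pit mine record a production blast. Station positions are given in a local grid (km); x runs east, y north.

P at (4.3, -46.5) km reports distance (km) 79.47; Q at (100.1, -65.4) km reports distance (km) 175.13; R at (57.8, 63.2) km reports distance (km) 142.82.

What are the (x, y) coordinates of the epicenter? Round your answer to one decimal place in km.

(-65.6, -8.7)

Circle about each station: (x − 4.3)² + (y + 46.5)² = 79.47²; (x − 100.1)² + (y + 65.4)² = 175.13²; (x − 57.8)² + (y − 63.2)² = 142.82².
Subtracting pairs of circle equations eliminates x²+y² and gives linear equations (the radical axes):
191.6 x − 37.8 y = -12238.61
107.0 x + 219.4 y = -8927.73
Solving the 2×2 system: x ≈ -65.6, y ≈ -8.7 km.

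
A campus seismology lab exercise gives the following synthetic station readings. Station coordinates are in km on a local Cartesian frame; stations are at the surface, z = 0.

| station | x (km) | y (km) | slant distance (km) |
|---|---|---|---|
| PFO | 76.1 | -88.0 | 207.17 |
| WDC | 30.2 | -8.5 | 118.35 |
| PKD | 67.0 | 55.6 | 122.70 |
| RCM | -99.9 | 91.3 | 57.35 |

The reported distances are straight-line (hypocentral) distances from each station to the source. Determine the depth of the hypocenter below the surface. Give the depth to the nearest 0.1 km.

25.3 km

Each station gives a sphere (x−x_i)² + (y−y_i)² + z² = d_i² (stations at z=0).
Subtracting the PFO sphere from WDC and PKD: z² cancels, leaving linear equations in x and y:
-91.8 x + 159.0 y = 16361.77
-18.2 x + 287.2 y = 21909.27
Solving: x ≈ -51.788, y ≈ 73.004 km (keep extra digits for the depth step; rounded: -51.8, 73.0).
Then from the PFO sphere: z² = 207.17² − (x − 76.1)² − (y + 88.0)² with x = -51.788, y = 73.004, so z ≈ 25.333 ≈ 25.3 km.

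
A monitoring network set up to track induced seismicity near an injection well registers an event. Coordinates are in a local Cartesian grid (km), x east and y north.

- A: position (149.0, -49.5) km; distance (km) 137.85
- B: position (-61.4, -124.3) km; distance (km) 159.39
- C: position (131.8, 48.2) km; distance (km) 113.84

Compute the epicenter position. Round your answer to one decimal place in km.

x ≈ 24.6 km, y ≈ 9.9 km

Circle about each station: (x − 149.0)² + (y + 49.5)² = 137.85²; (x + 61.4)² + (y + 124.3)² = 159.39²; (x − 131.8)² + (y − 48.2)² = 113.84².
Subtracting the A equation from the B and C equations removes the quadratic terms:
-420.8 x − 149.6 y = -11833.35
-34.4 x + 195.4 y = 1086.31
Solving the 2×2 system: x ≈ 24.6, y ≈ 9.9 km.
Check against A (with the unrounded x, y): √((x − 149.0)²+(y + 49.5)²) = 137.85 ≈ 137.85 km. ✓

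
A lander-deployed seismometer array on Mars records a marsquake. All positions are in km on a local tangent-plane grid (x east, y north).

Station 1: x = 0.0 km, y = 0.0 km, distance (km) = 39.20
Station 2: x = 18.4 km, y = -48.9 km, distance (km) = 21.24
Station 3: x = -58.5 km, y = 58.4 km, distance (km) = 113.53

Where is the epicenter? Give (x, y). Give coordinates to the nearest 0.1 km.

Circle about each station: x² + y² = 39.20²; (x − 18.4)² + (y + 48.9)² = 21.24²; (x + 58.5)² + (y − 58.4)² = 113.53².
Subtracting the Station 1 equation from the Station 2 and Station 3 equations removes the quadratic terms:
36.8 x − 97.8 y = 3815.27
-117.0 x + 116.8 y = -4519.61
Solving the 2×2 system: x ≈ -0.5, y ≈ -39.2 km.
Check against Station 1 (with the unrounded x, y): √(x²+y²) = 39.20 ≈ 39.20 km. ✓

x ≈ -0.5 km, y ≈ -39.2 km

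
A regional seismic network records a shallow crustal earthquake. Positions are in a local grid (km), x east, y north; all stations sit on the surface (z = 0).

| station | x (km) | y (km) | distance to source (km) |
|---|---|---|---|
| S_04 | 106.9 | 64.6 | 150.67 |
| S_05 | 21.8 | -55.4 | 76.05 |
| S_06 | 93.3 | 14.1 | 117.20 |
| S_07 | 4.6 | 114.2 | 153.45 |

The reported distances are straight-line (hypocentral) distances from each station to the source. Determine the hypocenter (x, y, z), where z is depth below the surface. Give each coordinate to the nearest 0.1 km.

Each station gives a sphere (x−x_i)² + (y−y_i)² + z² = d_i² (stations at z=0).
Subtracting the S_04 sphere from S_05 and S_06: z² cancels, leaving linear equations in x and y:
-170.2 x − 240.0 y = 4861.48
-27.2 x − 101.0 y = 2268.54
Solving: x ≈ 5.012, y ≈ -23.811 km (keep extra digits for the depth step; rounded: 5.0, -23.8).
Then from the S_04 sphere: z² = 150.67² − (x − 106.9)² − (y − 64.6)² with x = 5.012, y = -23.811, so z ≈ 67.110 ≈ 67.1 km.

(5.0, -23.8, 67.1)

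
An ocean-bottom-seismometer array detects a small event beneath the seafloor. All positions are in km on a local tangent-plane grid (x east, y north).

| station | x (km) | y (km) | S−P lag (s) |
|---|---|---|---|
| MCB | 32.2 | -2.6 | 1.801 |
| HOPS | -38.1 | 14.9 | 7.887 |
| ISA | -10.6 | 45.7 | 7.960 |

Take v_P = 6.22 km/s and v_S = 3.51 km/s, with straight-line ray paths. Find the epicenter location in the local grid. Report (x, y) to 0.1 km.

x ≈ 20.1 km, y ≈ -10.6 km

Distance from S−P lag: d = Δt · v_P v_S / (v_P − v_S) = Δt · (6.22·3.51)/(6.22−3.51) ≈ 8.0562·Δt.
So d_MCB = 14.51, d_HOPS = 63.54, d_ISA = 64.13 km.
Circle about each station: (x − 32.2)² + (y + 2.6)² = 14.51²; (x + 38.1)² + (y − 14.9)² = 63.54²; (x + 10.6)² + (y − 45.7)² = 64.13².
Subtracting the MCB equation from the HOPS and ISA equations removes the quadratic terms:
-140.6 x + 35.0 y = -3196.77
-85.6 x + 96.6 y = -2744.87
Solving the 2×2 system: x ≈ 20.1, y ≈ -10.6 km.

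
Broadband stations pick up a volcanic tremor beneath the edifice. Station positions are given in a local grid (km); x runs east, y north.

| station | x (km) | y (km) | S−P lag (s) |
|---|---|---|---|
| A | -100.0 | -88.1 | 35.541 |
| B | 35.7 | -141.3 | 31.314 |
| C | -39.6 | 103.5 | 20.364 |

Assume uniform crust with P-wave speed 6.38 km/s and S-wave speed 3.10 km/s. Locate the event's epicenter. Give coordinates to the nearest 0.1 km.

Distance from S−P lag: d = Δt · v_P v_S / (v_P − v_S) = Δt · (6.38·3.10)/(6.38−3.10) ≈ 6.0299·Δt.
So d_A = 214.31, d_B = 188.82, d_C = 122.79 km.
Circle about each station: (x + 100.0)² + (y + 88.1)² = 214.31²; (x − 35.7)² + (y + 141.3)² = 188.82²; (x + 39.6)² + (y − 103.5)² = 122.79².
Subtracting the A equation from the B and C equations removes the quadratic terms:
271.4 x − 106.4 y = 13754.35
120.8 x + 383.2 y = 25370.19
Solving the 2×2 system: x ≈ 68.2, y ≈ 44.7 km.

68.2 km east, 44.7 km north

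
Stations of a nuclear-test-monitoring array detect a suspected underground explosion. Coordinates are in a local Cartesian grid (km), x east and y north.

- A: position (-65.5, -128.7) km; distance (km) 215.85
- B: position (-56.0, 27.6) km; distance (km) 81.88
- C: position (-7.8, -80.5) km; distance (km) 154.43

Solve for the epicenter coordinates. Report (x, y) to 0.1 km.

x ≈ 12.4 km, y ≈ 72.6 km

Circle about each station: (x + 65.5)² + (y + 128.7)² = 215.85²; (x + 56.0)² + (y − 27.6)² = 81.88²; (x + 7.8)² + (y + 80.5)² = 154.43².
Subtracting pairs of circle equations eliminates x²+y² and gives linear equations (the radical axes):
19.0 x + 312.6 y = 22930.71
115.4 x + 96.4 y = 8429.75
Solving the 2×2 system: x ≈ 12.4, y ≈ 72.6 km.
Check against A (with the unrounded x, y): √((x + 65.5)²+(y + 128.7)²) = 215.85 ≈ 215.85 km. ✓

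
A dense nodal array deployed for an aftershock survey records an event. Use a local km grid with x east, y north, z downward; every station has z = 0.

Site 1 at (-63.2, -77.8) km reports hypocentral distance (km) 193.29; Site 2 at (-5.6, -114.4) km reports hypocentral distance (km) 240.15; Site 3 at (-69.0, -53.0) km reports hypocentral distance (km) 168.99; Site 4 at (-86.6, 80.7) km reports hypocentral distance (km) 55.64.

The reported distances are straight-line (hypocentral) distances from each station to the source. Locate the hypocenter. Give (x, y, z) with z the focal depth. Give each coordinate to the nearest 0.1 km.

x ≈ -80.6 km, y ≈ 108.7 km, depth ≈ 47.7 km

Each station gives a sphere (x−x_i)² + (y−y_i)² + z² = d_i² (stations at z=0).
Subtracting the Site 1 sphere from Site 2 and Site 3: z² cancels, leaving linear equations in x and y:
115.2 x − 73.2 y = -17239.36
-11.6 x + 49.6 y = 6326.32
Solving: x ≈ -80.576, y ≈ 108.703 km (keep extra digits for the depth step; rounded: -80.6, 108.7).
Then from the Site 1 sphere: z² = 193.29² − (x + 63.2)² − (y + 77.8)² with x = -80.576, y = 108.703, so z ≈ 47.705 ≈ 47.7 km.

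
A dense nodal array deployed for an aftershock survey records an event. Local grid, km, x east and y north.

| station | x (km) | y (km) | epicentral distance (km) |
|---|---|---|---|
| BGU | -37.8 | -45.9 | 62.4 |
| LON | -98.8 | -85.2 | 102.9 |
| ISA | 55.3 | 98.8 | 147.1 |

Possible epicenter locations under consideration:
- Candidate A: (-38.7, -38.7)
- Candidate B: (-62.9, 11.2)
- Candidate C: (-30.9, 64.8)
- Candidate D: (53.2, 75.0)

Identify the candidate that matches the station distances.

Candidate B

For each candidate, compare |candidate − station| to the reported distance:
Candidate A: residuals BGU 55.1, LON 26.9, ISA 19.5 → max 55.1 km
Candidate B: residuals BGU 0.0, LON 0.0, ISA 0.0 → max 0.0 km
Candidate C: residuals BGU 48.5, LON 61.8, ISA 54.4 → max 61.8 km
Candidate D: residuals BGU 88.9, LON 117.9, ISA 123.2 → max 123.2 km
Only Candidate B has all residuals ≈ 0.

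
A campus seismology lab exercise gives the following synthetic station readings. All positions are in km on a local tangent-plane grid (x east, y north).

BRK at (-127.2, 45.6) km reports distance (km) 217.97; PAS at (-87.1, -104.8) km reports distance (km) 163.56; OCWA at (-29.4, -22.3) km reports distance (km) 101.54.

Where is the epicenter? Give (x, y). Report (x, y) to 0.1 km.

x ≈ 67.7 km, y ≈ -52.0 km

Circle about each station: (x + 127.2)² + (y − 45.6)² = 217.97²; (x + 87.1)² + (y + 104.8)² = 163.56²; (x + 29.4)² + (y + 22.3)² = 101.54².
Subtracting the BRK equation from the PAS and OCWA equations removes the quadratic terms:
80.2 x − 300.8 y = 21069.30
195.6 x − 135.8 y = 20303.00
Solving the 2×2 system: x ≈ 67.7, y ≈ -52.0 km.
Check against BRK (with the unrounded x, y): √((x + 127.2)²+(y − 45.6)²) = 217.97 ≈ 217.97 km. ✓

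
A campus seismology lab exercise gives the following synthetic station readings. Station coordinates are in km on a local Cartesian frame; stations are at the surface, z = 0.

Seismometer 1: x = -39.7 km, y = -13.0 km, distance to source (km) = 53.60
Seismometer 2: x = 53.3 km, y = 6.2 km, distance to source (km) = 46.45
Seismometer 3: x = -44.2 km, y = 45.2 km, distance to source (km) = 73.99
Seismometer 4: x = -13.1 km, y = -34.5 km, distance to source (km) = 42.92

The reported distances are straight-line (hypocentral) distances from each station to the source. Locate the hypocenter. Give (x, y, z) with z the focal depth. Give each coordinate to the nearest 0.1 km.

Each station gives a sphere (x−x_i)² + (y−y_i)² + z² = d_i² (stations at z=0).
Subtracting the Seismometer 1 sphere from Seismometer 2 and Seismometer 3: z² cancels, leaving linear equations in x and y:
186.0 x + 38.4 y = 1849.60
-9.0 x + 116.4 y = -349.97
Solving: x ≈ 10.399, y ≈ -2.203 km (keep extra digits for the depth step; rounded: 10.4, -2.2).
Then from the Seismometer 1 sphere: z² = 53.60² − (x + 39.7)² − (y + 13.0)² with x = 10.399, y = -2.203, so z ≈ 15.700 ≈ 15.7 km.
Check against Seismometer 4 (with the unrounded solution): distance 42.92 ≈ 42.92 km. ✓

(10.4, -2.2, 15.7)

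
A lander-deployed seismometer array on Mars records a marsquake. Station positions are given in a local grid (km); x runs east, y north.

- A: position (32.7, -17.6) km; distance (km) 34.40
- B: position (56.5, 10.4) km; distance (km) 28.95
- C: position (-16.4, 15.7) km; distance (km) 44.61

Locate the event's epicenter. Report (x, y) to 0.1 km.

(28.2, 16.5)

Circle about each station: (x − 32.7)² + (y + 17.6)² = 34.40²; (x − 56.5)² + (y − 10.4)² = 28.95²; (x + 16.4)² + (y − 15.7)² = 44.61².
Subtracting pairs of circle equations eliminates x²+y² and gives linear equations (the radical axes):
47.6 x + 56.0 y = 2266.62
-98.2 x + 66.6 y = -1670.29
Solving the 2×2 system: x ≈ 28.2, y ≈ 16.5 km.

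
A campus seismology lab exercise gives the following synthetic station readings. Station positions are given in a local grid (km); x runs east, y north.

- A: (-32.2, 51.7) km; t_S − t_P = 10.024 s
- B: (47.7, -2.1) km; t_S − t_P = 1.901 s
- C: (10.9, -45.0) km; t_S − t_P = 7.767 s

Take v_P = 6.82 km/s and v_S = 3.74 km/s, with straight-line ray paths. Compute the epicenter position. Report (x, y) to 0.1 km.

Distance from S−P lag: d = Δt · v_P v_S / (v_P − v_S) = Δt · (6.82·3.74)/(6.82−3.74) ≈ 8.2814·Δt.
So d_A = 83.01, d_B = 15.74, d_C = 64.32 km.
Circle about each station: (x + 32.2)² + (y − 51.7)² = 83.01²; (x − 47.7)² + (y + 2.1)² = 15.74²; (x − 10.9)² + (y + 45.0)² = 64.32².
Subtracting the A equation from the B and C equations removes the quadratic terms:
159.8 x − 107.6 y = 5212.88
86.2 x − 193.4 y = 1187.68
Solving the 2×2 system: x ≈ 40.7, y ≈ 12.0 km.

x ≈ 40.7 km, y ≈ 12.0 km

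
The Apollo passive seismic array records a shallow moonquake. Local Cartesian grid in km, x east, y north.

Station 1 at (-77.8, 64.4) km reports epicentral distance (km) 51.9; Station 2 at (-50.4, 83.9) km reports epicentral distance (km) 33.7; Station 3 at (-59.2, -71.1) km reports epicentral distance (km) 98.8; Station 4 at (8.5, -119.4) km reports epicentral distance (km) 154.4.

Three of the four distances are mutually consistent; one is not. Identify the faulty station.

Station 2

Solve using three stations at a time. Using Station 1, Station 3, Station 4 (subtract circle equations pairwise → linear system) gives (x, y) ≈ (-42.6, 26.3).
Distances from that point to each station vs reported:
  Station 1: calculated 51.9 vs reported 51.9 → residual 0.0 km
  Station 2: calculated 58.1 vs reported 33.7 → residual 24.4 km
  Station 3: calculated 98.8 vs reported 98.8 → residual 0.0 km
  Station 4: calculated 154.4 vs reported 154.4 → residual 0.0 km
Station 1, Station 3, Station 4 are mutually consistent (residuals ≈ 0); Station 2 is off by 24.4 km.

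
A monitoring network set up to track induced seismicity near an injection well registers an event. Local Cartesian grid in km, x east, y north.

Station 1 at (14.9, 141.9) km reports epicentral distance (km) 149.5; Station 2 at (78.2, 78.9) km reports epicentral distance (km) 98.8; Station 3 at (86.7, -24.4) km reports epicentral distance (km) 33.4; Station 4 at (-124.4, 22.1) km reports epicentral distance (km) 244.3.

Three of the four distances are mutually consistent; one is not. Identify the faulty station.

Station 1

Solve using three stations at a time. Using Station 2, Station 3, Station 4 (subtract circle equations pairwise → linear system) gives (x, y) ≈ (117.5, -11.7).
Distances from that point to each station vs reported:
  Station 1: calculated 184.7 vs reported 149.5 → residual 35.2 km
  Station 2: calculated 98.8 vs reported 98.8 → residual 0.0 km
  Station 3: calculated 33.4 vs reported 33.4 → residual 0.0 km
  Station 4: calculated 244.3 vs reported 244.3 → residual 0.0 km
Station 2, Station 3, Station 4 are mutually consistent (residuals ≈ 0); Station 1 is off by 35.2 km.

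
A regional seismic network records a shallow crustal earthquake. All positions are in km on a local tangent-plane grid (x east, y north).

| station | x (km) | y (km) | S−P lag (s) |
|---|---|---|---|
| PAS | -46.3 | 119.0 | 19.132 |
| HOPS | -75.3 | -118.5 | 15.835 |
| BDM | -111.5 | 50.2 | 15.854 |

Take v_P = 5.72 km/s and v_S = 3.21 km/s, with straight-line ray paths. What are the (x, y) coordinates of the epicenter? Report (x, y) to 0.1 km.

Distance from S−P lag: d = Δt · v_P v_S / (v_P − v_S) = Δt · (5.72·3.21)/(5.72−3.21) ≈ 7.3152·Δt.
So d_PAS = 139.95, d_HOPS = 115.84, d_BDM = 115.98 km.
Circle about each station: (x + 46.3)² + (y − 119.0)² = 139.95²; (x + 75.3)² + (y + 118.5)² = 115.84²; (x + 111.5)² + (y − 50.2)² = 115.98².
Subtracting pairs of circle equations eliminates x²+y² and gives linear equations (the radical axes):
-58.0 x − 475.0 y = 9574.75
-130.4 x − 137.6 y = 4782.24
Solving the 2×2 system: x ≈ -17.7, y ≈ -18.0 km.

(-17.7, -18.0)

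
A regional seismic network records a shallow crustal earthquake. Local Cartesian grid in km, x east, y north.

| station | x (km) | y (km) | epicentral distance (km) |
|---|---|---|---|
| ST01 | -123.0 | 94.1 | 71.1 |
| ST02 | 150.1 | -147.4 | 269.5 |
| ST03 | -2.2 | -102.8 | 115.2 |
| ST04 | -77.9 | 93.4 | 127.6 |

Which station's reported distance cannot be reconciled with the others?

ST01

Solve using three stations at a time. Using ST02, ST03, ST04 (subtract circle equations pairwise → linear system) gives (x, y) ≈ (-94.0, -33.2).
Distances from that point to each station vs reported:
  ST01: calculated 130.6 vs reported 71.1 → residual 59.5 km
  ST02: calculated 269.5 vs reported 269.5 → residual 0.0 km
  ST03: calculated 115.2 vs reported 115.2 → residual 0.0 km
  ST04: calculated 127.6 vs reported 127.6 → residual 0.0 km
ST02, ST03, ST04 are mutually consistent (residuals ≈ 0); ST01 is off by 59.5 km.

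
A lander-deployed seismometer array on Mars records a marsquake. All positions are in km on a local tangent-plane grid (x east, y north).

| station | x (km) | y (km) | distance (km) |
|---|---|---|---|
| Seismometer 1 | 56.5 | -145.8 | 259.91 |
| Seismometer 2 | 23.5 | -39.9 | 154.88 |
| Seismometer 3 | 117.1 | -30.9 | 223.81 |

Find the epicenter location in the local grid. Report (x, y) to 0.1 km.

Circle about each station: (x − 56.5)² + (y + 145.8)² = 259.91²; (x − 23.5)² + (y + 39.9)² = 154.88²; (x − 117.1)² + (y + 30.9)² = 223.81².
Subtracting the Seismometer 1 equation from the Seismometer 2 and Seismometer 3 equations removes the quadratic terms:
-66.0 x + 211.8 y = 21259.76
121.2 x + 229.8 y = 7679.62
Solving the 2×2 system: x ≈ -79.8, y ≈ 75.5 km.

x ≈ -79.8 km, y ≈ 75.5 km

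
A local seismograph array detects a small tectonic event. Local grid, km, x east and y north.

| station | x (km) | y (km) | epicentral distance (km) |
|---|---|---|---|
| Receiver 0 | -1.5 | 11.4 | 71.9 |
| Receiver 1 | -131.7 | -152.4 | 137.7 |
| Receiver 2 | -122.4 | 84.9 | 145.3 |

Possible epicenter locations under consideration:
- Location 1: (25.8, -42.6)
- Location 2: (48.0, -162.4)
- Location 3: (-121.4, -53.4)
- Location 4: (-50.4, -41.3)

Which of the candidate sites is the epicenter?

For each candidate, compare |candidate − station| to the reported distance:
Location 1: residuals Receiver 0 11.4, Receiver 1 54.3, Receiver 2 50.2 → max 54.3 km
Location 2: residuals Receiver 0 108.8, Receiver 1 42.3, Receiver 2 155.0 → max 155.0 km
Location 3: residuals Receiver 0 64.4, Receiver 1 38.2, Receiver 2 7.0 → max 64.4 km
Location 4: residuals Receiver 0 0.0, Receiver 1 0.0, Receiver 2 0.0 → max 0.0 km
Only Location 4 has all residuals ≈ 0.

Location 4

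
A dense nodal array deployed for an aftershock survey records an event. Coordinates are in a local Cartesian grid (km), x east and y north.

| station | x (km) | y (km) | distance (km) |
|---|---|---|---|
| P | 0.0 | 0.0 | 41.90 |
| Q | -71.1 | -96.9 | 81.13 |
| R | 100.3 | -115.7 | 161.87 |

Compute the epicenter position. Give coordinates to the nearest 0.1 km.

x ≈ -33.7 km, y ≈ -24.9 km

Circle about each station: x² + y² = 41.90²; (x + 71.1)² + (y + 96.9)² = 81.13²; (x − 100.3)² + (y + 115.7)² = 161.87².
Subtracting the P equation from the Q and R equations removes the quadratic terms:
-142.2 x − 193.8 y = 9618.35
200.6 x − 231.4 y = -999.71
Solving the 2×2 system: x ≈ -33.7, y ≈ -24.9 km.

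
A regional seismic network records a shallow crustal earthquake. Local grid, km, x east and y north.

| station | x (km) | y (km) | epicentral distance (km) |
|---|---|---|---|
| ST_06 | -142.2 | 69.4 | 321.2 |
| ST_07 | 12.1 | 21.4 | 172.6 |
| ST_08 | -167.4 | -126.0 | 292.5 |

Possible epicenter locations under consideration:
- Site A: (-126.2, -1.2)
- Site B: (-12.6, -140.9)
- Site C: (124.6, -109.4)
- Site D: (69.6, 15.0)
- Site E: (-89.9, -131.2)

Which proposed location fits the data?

Site C

For each candidate, compare |candidate − station| to the reported distance:
Site A: residuals ST_06 248.8, ST_07 32.5, ST_08 161.1 → max 248.8 km
Site B: residuals ST_06 74.2, ST_07 8.4, ST_08 137.0 → max 137.0 km
Site C: residuals ST_06 0.0, ST_07 0.1, ST_08 0.0 → max 0.1 km
Site D: residuals ST_06 102.5, ST_07 114.7, ST_08 16.7 → max 114.7 km
Site E: residuals ST_06 113.9, ST_07 11.0, ST_08 214.8 → max 214.8 km
Only Site C has all residuals ≈ 0.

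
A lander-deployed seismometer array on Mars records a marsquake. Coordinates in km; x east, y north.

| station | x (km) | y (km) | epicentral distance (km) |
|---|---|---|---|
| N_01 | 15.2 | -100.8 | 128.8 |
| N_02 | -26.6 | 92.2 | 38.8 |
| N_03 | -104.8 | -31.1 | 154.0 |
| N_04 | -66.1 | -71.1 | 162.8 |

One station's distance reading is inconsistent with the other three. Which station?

N_01

Solve using three stations at a time. Using N_02, N_03, N_04 (subtract circle equations pairwise → linear system) gives (x, y) ≈ (7.8, 74.0).
Distances from that point to each station vs reported:
  N_01: calculated 174.9 vs reported 128.8 → residual 46.1 km
  N_02: calculated 38.9 vs reported 38.8 → residual 0.1 km
  N_03: calculated 154.0 vs reported 154.0 → residual 0.0 km
  N_04: calculated 162.8 vs reported 162.8 → residual 0.0 km
N_02, N_03, N_04 are mutually consistent (residuals ≈ 0); N_01 is off by 46.1 km.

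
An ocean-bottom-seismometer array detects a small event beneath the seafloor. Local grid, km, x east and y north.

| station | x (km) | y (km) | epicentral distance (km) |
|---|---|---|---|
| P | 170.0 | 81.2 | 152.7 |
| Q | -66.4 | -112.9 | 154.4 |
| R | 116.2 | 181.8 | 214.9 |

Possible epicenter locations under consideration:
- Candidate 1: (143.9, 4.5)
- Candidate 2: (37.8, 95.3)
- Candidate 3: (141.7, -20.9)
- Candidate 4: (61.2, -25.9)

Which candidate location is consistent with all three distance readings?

Candidate 4

For each candidate, compare |candidate − station| to the reported distance:
Candidate 1: residuals P 71.7, Q 86.5, R 35.4 → max 86.5 km
Candidate 2: residuals P 19.8, Q 78.4, R 98.2 → max 98.2 km
Candidate 3: residuals P 46.8, Q 73.1, R 10.6 → max 73.1 km
Candidate 4: residuals P 0.0, Q 0.0, R 0.0 → max 0.0 km
Only Candidate 4 has all residuals ≈ 0.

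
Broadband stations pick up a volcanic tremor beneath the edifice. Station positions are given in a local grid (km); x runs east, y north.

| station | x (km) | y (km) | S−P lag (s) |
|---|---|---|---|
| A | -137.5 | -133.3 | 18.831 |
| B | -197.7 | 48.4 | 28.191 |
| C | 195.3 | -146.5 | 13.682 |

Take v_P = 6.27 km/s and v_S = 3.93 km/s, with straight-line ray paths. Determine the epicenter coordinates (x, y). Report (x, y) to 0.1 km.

Distance from S−P lag: d = Δt · v_P v_S / (v_P − v_S) = Δt · (6.27·3.93)/(6.27−3.93) ≈ 10.5304·Δt.
So d_A = 198.30, d_B = 296.86, d_C = 144.08 km.
Circle about each station: (x + 137.5)² + (y + 133.3)² = 198.30²; (x + 197.7)² + (y − 48.4)² = 296.86²; (x − 195.3)² + (y + 146.5)² = 144.08².
Subtracting the A equation from the B and C equations removes the quadratic terms:
-120.4 x + 363.4 y = -44050.26
665.6 x − 26.4 y = 41493.04
Solving the 2×2 system: x ≈ 58.3, y ≈ -101.9 km.

x ≈ 58.3 km, y ≈ -101.9 km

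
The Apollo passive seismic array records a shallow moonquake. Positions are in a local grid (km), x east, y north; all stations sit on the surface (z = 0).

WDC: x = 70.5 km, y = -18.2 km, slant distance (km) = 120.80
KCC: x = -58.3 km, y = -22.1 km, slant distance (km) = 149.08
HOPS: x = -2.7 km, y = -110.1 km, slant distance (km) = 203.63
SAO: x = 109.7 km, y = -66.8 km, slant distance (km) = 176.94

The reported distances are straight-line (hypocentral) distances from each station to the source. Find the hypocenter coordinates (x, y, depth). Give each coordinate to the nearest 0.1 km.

x ≈ 32.6 km, y ≈ 83.1 km, depth ≈ 53.8 km

Each station gives a sphere (x−x_i)² + (y−y_i)² + z² = d_i² (stations at z=0).
Subtracting the WDC sphere from KCC and HOPS: z² cancels, leaving linear equations in x and y:
-257.6 x − 7.8 y = -9046.40
-146.4 x − 183.8 y = -20044.73
Solving: x ≈ 32.602, y ≈ 83.089 km (keep extra digits for the depth step; rounded: 32.6, 83.1).
Then from the WDC sphere: z² = 120.80² − (x − 70.5)² − (y + 18.2)² with x = 32.602, y = 83.089, so z ≈ 53.823 ≈ 53.8 km.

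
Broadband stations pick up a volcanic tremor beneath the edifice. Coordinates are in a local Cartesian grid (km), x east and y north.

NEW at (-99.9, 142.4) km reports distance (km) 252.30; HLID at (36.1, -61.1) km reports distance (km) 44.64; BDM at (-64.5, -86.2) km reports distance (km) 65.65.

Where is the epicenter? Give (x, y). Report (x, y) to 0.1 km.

1.1 km east, -88.8 km north

Circle about each station: (x + 99.9)² + (y − 142.4)² = 252.30²; (x − 36.1)² + (y + 61.1)² = 44.64²; (x + 64.5)² + (y + 86.2)² = 65.65².
Subtracting the NEW equation from the HLID and BDM equations removes the quadratic terms:
272.0 x − 407.0 y = 36441.21
70.8 x − 457.2 y = 40678.29
Solving the 2×2 system: x ≈ 1.1, y ≈ -88.8 km.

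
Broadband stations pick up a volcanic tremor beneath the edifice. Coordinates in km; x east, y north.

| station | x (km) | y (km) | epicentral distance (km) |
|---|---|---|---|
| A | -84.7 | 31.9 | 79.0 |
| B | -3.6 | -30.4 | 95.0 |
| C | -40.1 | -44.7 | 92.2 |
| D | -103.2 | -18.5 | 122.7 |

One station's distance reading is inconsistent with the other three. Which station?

Solve using three stations at a time. Using A, B, D (subtract circle equations pairwise → linear system) gives (x, y) ≈ (-12.5, 64.3).
Distances from that point to each station vs reported:
  A: calculated 79.1 vs reported 79.0 → residual 0.1 km
  B: calculated 95.1 vs reported 95.0 → residual 0.1 km
  C: calculated 112.4 vs reported 92.2 → residual 20.2 km
  D: calculated 122.8 vs reported 122.7 → residual 0.1 km
A, B, D are mutually consistent (residuals ≈ 0); C is off by 20.2 km.

C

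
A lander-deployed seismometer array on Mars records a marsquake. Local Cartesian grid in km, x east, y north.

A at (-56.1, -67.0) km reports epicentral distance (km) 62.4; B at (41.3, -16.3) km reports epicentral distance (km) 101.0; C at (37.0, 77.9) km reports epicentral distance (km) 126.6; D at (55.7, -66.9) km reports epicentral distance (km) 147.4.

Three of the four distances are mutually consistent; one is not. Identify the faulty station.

D

Solve using three stations at a time. Using A, B, C (subtract circle equations pairwise → linear system) gives (x, y) ≈ (-59.1, -4.6).
Distances from that point to each station vs reported:
  A: calculated 62.5 vs reported 62.4 → residual 0.1 km
  B: calculated 101.0 vs reported 101.0 → residual 0.0 km
  C: calculated 126.6 vs reported 126.6 → residual 0.0 km
  D: calculated 130.6 vs reported 147.4 → residual 16.8 km
A, B, C are mutually consistent (residuals ≈ 0); D is off by 16.8 km.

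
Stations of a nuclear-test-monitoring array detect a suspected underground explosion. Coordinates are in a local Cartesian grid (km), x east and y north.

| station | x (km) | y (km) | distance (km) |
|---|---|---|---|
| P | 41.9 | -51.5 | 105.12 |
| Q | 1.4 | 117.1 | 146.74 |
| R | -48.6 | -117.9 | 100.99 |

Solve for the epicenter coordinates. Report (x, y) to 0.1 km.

Circle about each station: (x − 41.9)² + (y + 51.5)² = 105.12²; (x − 1.4)² + (y − 117.1)² = 146.74²; (x + 48.6)² + (y + 117.9)² = 100.99².
Subtracting pairs of circle equations eliminates x²+y² and gives linear equations (the radical axes):
-81.0 x + 337.2 y = -1175.90
-181.0 x − 132.8 y = 12705.74
Solving the 2×2 system: x ≈ -57.5, y ≈ -17.3 km.

x ≈ -57.5 km, y ≈ -17.3 km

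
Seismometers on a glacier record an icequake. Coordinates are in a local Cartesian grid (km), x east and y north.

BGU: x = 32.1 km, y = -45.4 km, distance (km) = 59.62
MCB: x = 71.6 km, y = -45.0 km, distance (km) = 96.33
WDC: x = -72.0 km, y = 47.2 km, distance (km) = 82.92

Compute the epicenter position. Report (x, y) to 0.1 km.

x ≈ -20.9 km, y ≈ -18.1 km

Circle about each station: (x − 32.1)² + (y + 45.4)² = 59.62²; (x − 71.6)² + (y + 45.0)² = 96.33²; (x + 72.0)² + (y − 47.2)² = 82.92².
Subtracting the BGU equation from the MCB and WDC equations removes the quadratic terms:
79.0 x + 0.8 y = -1664.93
-208.2 x + 185.2 y = 999.09
Solving the 2×2 system: x ≈ -20.9, y ≈ -18.1 km.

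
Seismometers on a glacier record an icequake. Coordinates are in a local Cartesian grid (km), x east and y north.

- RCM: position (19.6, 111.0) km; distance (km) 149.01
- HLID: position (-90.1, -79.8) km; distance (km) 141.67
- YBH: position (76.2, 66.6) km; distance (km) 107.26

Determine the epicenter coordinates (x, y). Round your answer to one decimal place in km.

(44.6, -35.9)

Circle about each station: (x − 19.6)² + (y − 111.0)² = 149.01²; (x + 90.1)² + (y + 79.8)² = 141.67²; (x − 76.2)² + (y − 66.6)² = 107.26².
Subtracting the RCM equation from the HLID and YBH equations removes the quadratic terms:
-219.4 x − 381.6 y = 3914.48
113.2 x − 88.8 y = 8236.11
Solving the 2×2 system: x ≈ 44.6, y ≈ -35.9 km.
Check against RCM (with the unrounded x, y): √((x − 19.6)²+(y − 111.0)²) = 149.01 ≈ 149.01 km. ✓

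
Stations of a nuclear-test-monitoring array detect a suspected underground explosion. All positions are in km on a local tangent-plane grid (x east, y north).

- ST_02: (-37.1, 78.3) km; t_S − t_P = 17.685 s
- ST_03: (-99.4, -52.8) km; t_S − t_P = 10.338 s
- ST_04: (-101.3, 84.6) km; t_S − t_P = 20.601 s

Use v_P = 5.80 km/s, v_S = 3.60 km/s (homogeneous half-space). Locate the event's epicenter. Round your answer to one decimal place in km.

Distance from S−P lag: d = Δt · v_P v_S / (v_P − v_S) = Δt · (5.80·3.60)/(5.80−3.60) ≈ 9.4909·Δt.
So d_ST_02 = 167.85, d_ST_03 = 98.12, d_ST_04 = 195.52 km.
Circle about each station: (x + 37.1)² + (y − 78.3)² = 167.85²; (x + 99.4)² + (y + 52.8)² = 98.12²; (x + 101.3)² + (y − 84.6)² = 195.52².
Subtracting the ST_02 equation from the ST_03 and ST_04 equations removes the quadratic terms:
-124.6 x − 262.2 y = 23706.99
-128.4 x + 12.6 y = -142.90
Solving the 2×2 system: x ≈ -7.4, y ≈ -86.9 km.

(-7.4, -86.9)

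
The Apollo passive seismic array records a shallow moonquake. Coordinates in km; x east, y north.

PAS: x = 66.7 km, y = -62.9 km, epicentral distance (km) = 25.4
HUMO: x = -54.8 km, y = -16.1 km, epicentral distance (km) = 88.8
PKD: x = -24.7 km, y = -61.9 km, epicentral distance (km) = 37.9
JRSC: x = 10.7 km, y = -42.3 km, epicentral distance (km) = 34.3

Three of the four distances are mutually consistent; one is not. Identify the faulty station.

PAS

Solve using three stations at a time. Using HUMO, PKD, JRSC (subtract circle equations pairwise → linear system) gives (x, y) ≈ (10.2, -76.6).
Distances from that point to each station vs reported:
  PAS: calculated 58.1 vs reported 25.4 → residual 32.7 km
  HUMO: calculated 88.8 vs reported 88.8 → residual 0.0 km
  PKD: calculated 37.9 vs reported 37.9 → residual 0.0 km
  JRSC: calculated 34.3 vs reported 34.3 → residual 0.0 km
HUMO, PKD, JRSC are mutually consistent (residuals ≈ 0); PAS is off by 32.7 km.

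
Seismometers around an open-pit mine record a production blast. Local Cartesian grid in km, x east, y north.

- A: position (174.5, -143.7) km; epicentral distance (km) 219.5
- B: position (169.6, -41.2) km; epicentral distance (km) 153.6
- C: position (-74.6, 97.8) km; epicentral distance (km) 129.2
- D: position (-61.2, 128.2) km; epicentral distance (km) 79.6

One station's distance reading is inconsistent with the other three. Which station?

D

Solve using three stations at a time. Using A, B, C (subtract circle equations pairwise → linear system) gives (x, y) ≈ (29.0, 20.7).
Distances from that point to each station vs reported:
  A: calculated 219.5 vs reported 219.5 → residual 0.0 km
  B: calculated 153.6 vs reported 153.6 → residual 0.0 km
  C: calculated 129.2 vs reported 129.2 → residual 0.0 km
  D: calculated 140.4 vs reported 79.6 → residual 60.8 km
A, B, C are mutually consistent (residuals ≈ 0); D is off by 60.8 km.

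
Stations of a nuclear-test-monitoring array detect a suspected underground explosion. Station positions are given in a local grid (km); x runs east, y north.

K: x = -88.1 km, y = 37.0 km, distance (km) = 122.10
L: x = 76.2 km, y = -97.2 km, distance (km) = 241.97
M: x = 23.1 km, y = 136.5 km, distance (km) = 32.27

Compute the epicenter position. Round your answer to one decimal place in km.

Circle about each station: (x + 88.1)² + (y − 37.0)² = 122.10²; (x − 76.2)² + (y + 97.2)² = 241.97²; (x − 23.1)² + (y − 136.5)² = 32.27².
Subtracting pairs of circle equations eliminates x²+y² and gives linear equations (the radical axes):
328.6 x − 268.4 y = -37517.40
222.4 x + 199.0 y = 23902.31
Solving the 2×2 system: x ≈ -8.4, y ≈ 129.5 km.

-8.4 km east, 129.5 km north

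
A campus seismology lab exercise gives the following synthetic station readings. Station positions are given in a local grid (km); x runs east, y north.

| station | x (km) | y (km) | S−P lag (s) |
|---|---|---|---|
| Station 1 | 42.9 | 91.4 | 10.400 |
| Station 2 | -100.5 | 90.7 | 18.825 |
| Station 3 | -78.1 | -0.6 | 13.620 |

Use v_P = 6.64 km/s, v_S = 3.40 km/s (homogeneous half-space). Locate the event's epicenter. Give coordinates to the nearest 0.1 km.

Distance from S−P lag: d = Δt · v_P v_S / (v_P − v_S) = Δt · (6.64·3.40)/(6.64−3.40) ≈ 6.9679·Δt.
So d_Station 1 = 72.47, d_Station 2 = 131.17, d_Station 3 = 94.90 km.
Circle about each station: (x − 42.9)² + (y − 91.4)² = 72.47²; (x + 100.5)² + (y − 90.7)² = 131.17²; (x + 78.1)² + (y + 0.6)² = 94.90².
Subtracting the Station 1 equation from the Station 2 and Station 3 equations removes the quadratic terms:
-286.8 x − 1.4 y = -3821.30
-242.0 x − 184.0 y = -7848.51
Solving the 2×2 system: x ≈ 13.2, y ≈ 25.3 km.

x ≈ 13.2 km, y ≈ 25.3 km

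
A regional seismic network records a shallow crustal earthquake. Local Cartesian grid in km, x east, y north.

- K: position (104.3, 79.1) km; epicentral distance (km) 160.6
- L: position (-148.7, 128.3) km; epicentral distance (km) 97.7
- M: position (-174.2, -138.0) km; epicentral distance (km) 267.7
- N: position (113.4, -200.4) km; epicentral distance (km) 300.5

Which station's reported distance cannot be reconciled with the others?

Solve using three stations at a time. Using K, L, M (subtract circle equations pairwise → linear system) gives (x, y) ≈ (-54.7, 101.6).
Distances from that point to each station vs reported:
  K: calculated 160.6 vs reported 160.6 → residual 0.0 km
  L: calculated 97.7 vs reported 97.7 → residual 0.0 km
  M: calculated 267.7 vs reported 267.7 → residual 0.0 km
  N: calculated 345.6 vs reported 300.5 → residual 45.1 km
K, L, M are mutually consistent (residuals ≈ 0); N is off by 45.1 km.

N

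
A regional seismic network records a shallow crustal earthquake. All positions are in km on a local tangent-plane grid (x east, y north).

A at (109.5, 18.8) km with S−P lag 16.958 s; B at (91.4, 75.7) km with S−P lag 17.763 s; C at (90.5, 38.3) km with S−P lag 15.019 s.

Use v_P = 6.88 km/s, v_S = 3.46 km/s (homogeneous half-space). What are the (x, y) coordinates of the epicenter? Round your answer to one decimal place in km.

Distance from S−P lag: d = Δt · v_P v_S / (v_P − v_S) = Δt · (6.88·3.46)/(6.88−3.46) ≈ 6.9605·Δt.
So d_A = 118.04, d_B = 123.64, d_C = 104.54 km.
Circle about each station: (x − 109.5)² + (y − 18.8)² = 118.04²; (x − 91.4)² + (y − 75.7)² = 123.64²; (x − 90.5)² + (y − 38.3)² = 104.54².
Subtracting pairs of circle equations eliminates x²+y² and gives linear equations (the radical axes):
-36.2 x + 113.8 y = 387.35
-38.0 x + 39.0 y = 318.28
Solving the 2×2 system: x ≈ -7.2, y ≈ 1.1 km.

(-7.2, 1.1)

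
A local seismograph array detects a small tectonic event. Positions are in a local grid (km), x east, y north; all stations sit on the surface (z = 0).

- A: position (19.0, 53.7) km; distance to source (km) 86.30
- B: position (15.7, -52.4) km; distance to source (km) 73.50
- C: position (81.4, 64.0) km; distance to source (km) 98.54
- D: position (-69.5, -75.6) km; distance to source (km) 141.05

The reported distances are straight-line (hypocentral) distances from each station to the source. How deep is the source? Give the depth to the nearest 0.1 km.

z ≈ 53.1 km

Each station gives a sphere (x−x_i)² + (y−y_i)² + z² = d_i² (stations at z=0).
Subtracting the A sphere from B and C: z² cancels, leaving linear equations in x and y:
-6.6 x − 212.2 y = 1793.00
124.8 x + 20.6 y = 5214.83
Solving: x ≈ 43.403, y ≈ -9.800 km (keep extra digits for the depth step; rounded: 43.4, -9.8).
Then from the A sphere: z² = 86.30² − (x − 19.0)² − (y − 53.7)² with x = 43.403, y = -9.800, so z ≈ 53.103 ≈ 53.1 km.
Check against D (with the unrounded solution): distance 141.06 ≈ 141.05 km. ✓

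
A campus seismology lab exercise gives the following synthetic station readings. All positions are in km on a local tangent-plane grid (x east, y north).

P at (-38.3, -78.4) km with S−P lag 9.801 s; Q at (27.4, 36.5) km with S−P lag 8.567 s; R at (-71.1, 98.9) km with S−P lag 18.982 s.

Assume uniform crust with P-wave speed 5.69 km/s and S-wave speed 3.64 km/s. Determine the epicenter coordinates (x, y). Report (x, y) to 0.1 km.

Distance from S−P lag: d = Δt · v_P v_S / (v_P − v_S) = Δt · (5.69·3.64)/(5.69−3.64) ≈ 10.1032·Δt.
So d_P = 99.02, d_Q = 86.55, d_R = 191.78 km.
Circle about each station: (x + 38.3)² + (y + 78.4)² = 99.02²; (x − 27.4)² + (y − 36.5)² = 86.55²; (x + 71.1)² + (y − 98.9)² = 191.78².
Subtracting the P equation from the Q and R equations removes the quadratic terms:
131.4 x + 229.8 y = -3216.38
-65.6 x + 354.6 y = -19751.64
Solving the 2×2 system: x ≈ 55.1, y ≈ -45.5 km.

(55.1, -45.5)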